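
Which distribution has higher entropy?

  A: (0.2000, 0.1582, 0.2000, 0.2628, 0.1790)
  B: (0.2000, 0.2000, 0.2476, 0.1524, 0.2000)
B

Both distributions are close to uniform, making this a harder comparison.

H(A) = 2.3006 bits
H(B) = 2.3054 bits

The distribution closer to uniform has higher entropy.
Answer: B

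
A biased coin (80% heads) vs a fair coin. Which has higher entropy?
Fair coin

The fair coin is uniform (p=0.5), maximizing binary entropy at 1 bit. The biased coin has H(0.80) ≈ 0.722 bits — its outcome is more predictable, so its entropy is lower.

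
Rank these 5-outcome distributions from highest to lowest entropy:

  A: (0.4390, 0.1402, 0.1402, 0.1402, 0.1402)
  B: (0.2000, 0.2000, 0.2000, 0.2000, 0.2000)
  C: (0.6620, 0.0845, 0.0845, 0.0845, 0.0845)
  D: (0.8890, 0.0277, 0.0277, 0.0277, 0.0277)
B > A > C > D

Key insight: Entropy is maximized by uniform distributions and minimized by concentrated distributions.

Entropies:
  H(A) = 2.1112 bits
  H(B) = 2.3219 bits
  H(C) = 1.5989 bits
  H(D) = 0.7249 bits

Ranking: B > A > C > D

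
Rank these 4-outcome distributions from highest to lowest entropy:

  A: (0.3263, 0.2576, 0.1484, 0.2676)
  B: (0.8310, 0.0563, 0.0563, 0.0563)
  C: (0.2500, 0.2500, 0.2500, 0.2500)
C > A > B

Key insight: Entropy is maximized by uniform distributions and minimized by concentrated distributions.

- Uniform distributions have maximum entropy log₂(4) = 2.0000 bits
- The more "peaked" or concentrated a distribution, the lower its entropy

Entropies:
  H(A) = 1.9487 bits
  H(B) = 0.9233 bits
  H(C) = 2.0000 bits

Ranking: C > A > B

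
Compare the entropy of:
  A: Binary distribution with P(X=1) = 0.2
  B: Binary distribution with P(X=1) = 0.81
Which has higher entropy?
A

For binary distributions, entropy is maximized at p=0.5 and decreases as p moves toward 0 or 1.

H(A) = H(0.2) = 0.7219 bits
H(B) = H(0.81) = 0.7015 bits

Distribution A (p=0.2) is closer to uniform (p=0.5), so it has higher entropy.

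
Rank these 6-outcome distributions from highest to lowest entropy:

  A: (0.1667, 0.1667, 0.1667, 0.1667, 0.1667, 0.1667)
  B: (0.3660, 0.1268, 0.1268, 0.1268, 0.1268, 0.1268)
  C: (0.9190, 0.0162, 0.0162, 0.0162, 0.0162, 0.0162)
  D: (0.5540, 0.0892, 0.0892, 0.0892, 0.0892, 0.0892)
A > B > D > C

Key insight: Entropy is maximized by uniform distributions and minimized by concentrated distributions.

Entropies:
  H(A) = 2.5850 bits
  H(B) = 2.4197 bits
  H(C) = 0.5938 bits
  H(D) = 2.0271 bits

Ranking: A > B > D > C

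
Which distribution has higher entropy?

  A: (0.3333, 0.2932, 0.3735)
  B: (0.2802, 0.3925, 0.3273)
A

Both distributions are close to uniform, making this a harder comparison.

H(A) = 1.5780 bits
H(B) = 1.5712 bits

The distribution closer to uniform has higher entropy.
Answer: A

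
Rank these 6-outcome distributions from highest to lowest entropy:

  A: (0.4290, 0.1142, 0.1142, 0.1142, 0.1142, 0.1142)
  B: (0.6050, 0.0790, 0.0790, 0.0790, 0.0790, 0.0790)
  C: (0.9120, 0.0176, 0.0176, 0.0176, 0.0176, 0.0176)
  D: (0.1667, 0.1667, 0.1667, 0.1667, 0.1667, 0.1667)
D > A > B > C

Key insight: Entropy is maximized by uniform distributions and minimized by concentrated distributions.

Entropies:
  H(A) = 2.3112 bits
  H(B) = 1.8851 bits
  H(C) = 0.6341 bits
  H(D) = 2.5850 bits

Ranking: D > A > B > C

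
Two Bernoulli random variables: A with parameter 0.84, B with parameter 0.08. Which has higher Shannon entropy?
A

For binary distributions, entropy is maximized at p=0.5 and decreases as p moves toward 0 or 1.

H(A) = H(0.84) = 0.6343 bits
H(B) = H(0.08) = 0.4022 bits

Distribution A (p=0.84) is closer to uniform (p=0.5), so it has higher entropy.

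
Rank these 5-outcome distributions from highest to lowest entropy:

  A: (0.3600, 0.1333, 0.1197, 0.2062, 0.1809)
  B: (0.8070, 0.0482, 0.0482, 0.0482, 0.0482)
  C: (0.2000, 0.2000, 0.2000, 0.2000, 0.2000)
C > A > B

Key insight: Entropy is maximized by uniform distributions and minimized by concentrated distributions.

- Uniform distributions have maximum entropy log₂(5) = 2.3219 bits
- The more "peaked" or concentrated a distribution, the lower its entropy

Entropies:
  H(A) = 2.2006 bits
  H(B) = 1.0937 bits
  H(C) = 2.3219 bits

Ranking: C > A > B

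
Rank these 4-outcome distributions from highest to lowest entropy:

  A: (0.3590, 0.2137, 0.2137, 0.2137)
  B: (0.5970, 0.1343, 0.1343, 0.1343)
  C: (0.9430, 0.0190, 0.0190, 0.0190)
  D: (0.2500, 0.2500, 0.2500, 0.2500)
D > A > B > C

Key insight: Entropy is maximized by uniform distributions and minimized by concentrated distributions.

Entropies:
  H(A) = 1.9578 bits
  H(B) = 1.6114 bits
  H(C) = 0.4058 bits
  H(D) = 2.0000 bits

Ranking: D > A > B > C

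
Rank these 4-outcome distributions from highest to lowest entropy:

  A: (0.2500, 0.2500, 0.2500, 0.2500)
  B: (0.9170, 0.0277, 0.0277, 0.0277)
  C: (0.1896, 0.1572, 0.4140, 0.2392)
A > C > B

Key insight: Entropy is maximized by uniform distributions and minimized by concentrated distributions.

- Uniform distributions have maximum entropy log₂(4) = 2.0000 bits
- The more "peaked" or concentrated a distribution, the lower its entropy

Entropies:
  H(A) = 2.0000 bits
  H(B) = 0.5442 bits
  H(C) = 1.8948 bits

Ranking: A > C > B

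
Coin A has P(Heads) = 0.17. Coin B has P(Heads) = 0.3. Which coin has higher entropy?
B

For binary distributions, entropy is maximized at p=0.5 and decreases as p moves toward 0 or 1.

H(A) = H(0.17) = 0.6577 bits
H(B) = H(0.3) = 0.8813 bits

Distribution B (p=0.3) is closer to uniform (p=0.5), so it has higher entropy.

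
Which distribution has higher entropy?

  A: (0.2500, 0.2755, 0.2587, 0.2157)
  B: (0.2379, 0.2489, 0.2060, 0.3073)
A

Both distributions are close to uniform, making this a harder comparison.

H(A) = 1.9944 bits
H(B) = 1.9848 bits

The distribution closer to uniform has higher entropy.
Answer: A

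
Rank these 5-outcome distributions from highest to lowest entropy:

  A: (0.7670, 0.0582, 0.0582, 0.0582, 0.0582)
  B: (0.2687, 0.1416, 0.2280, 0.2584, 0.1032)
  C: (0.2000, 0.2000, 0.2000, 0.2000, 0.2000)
C > B > A

Key insight: Entropy is maximized by uniform distributions and minimized by concentrated distributions.

- Uniform distributions have maximum entropy log₂(5) = 2.3219 bits
- The more "peaked" or concentrated a distribution, the lower its entropy

Entropies:
  H(A) = 1.2492 bits
  H(B) = 2.2378 bits
  H(C) = 2.3219 bits

Ranking: C > B > A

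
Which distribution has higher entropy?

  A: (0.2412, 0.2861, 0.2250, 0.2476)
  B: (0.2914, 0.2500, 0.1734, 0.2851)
A

Both distributions are close to uniform, making this a harder comparison.

H(A) = 1.9943 bits
H(B) = 1.9729 bits

The distribution closer to uniform has higher entropy.
Answer: A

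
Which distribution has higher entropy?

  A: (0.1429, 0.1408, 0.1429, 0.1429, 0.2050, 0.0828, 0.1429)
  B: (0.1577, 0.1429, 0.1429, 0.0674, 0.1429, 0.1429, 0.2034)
A

Both distributions are close to uniform, making this a harder comparison.

H(A) = 2.7687 bits
H(B) = 2.7541 bits

The distribution closer to uniform has higher entropy.
Answer: A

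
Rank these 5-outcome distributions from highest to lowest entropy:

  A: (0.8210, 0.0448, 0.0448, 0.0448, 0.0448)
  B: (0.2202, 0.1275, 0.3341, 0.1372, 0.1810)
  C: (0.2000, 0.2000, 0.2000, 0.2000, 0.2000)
C > B > A

Key insight: Entropy is maximized by uniform distributions and minimized by concentrated distributions.

- Uniform distributions have maximum entropy log₂(5) = 2.3219 bits
- The more "peaked" or concentrated a distribution, the lower its entropy

Entropies:
  H(A) = 1.0359 bits
  H(B) = 2.2275 bits
  H(C) = 2.3219 bits

Ranking: C > B > A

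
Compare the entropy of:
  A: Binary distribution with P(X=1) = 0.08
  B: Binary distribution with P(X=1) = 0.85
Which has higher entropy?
B

For binary distributions, entropy is maximized at p=0.5 and decreases as p moves toward 0 or 1.

H(A) = H(0.08) = 0.4022 bits
H(B) = H(0.85) = 0.6098 bits

Distribution B (p=0.85) is closer to uniform (p=0.5), so it has higher entropy.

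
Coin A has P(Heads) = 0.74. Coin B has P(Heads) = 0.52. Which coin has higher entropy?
B

For binary distributions, entropy is maximized at p=0.5 and decreases as p moves toward 0 or 1.

H(A) = H(0.74) = 0.8267 bits
H(B) = H(0.52) = 0.9988 bits

Distribution B (p=0.52) is closer to uniform (p=0.5), so it has higher entropy.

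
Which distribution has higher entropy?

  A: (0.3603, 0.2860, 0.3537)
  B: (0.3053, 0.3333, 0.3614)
B

Both distributions are close to uniform, making this a harder comparison.

H(A) = 1.5774 bits
H(B) = 1.5815 bits

The distribution closer to uniform has higher entropy.
Answer: B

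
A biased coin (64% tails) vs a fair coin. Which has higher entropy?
Fair coin

The fair coin is uniform (p=0.5), maximizing binary entropy at 1 bit. The biased coin has H(0.64) ≈ 0.943 bits — its outcome is more predictable, so its entropy is lower.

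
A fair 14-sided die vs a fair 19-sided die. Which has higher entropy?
19-sided die

Both are uniform distributions; for uniform over n outcomes, H = log₂(n). H(14-sided) = log₂(14) = 3.807 bits and H(19-sided) = log₂(19) = 4.248 bits. More outcomes in a uniform distribution means higher entropy.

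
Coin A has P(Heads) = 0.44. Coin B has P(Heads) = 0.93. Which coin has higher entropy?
A

For binary distributions, entropy is maximized at p=0.5 and decreases as p moves toward 0 or 1.

H(A) = H(0.44) = 0.9896 bits
H(B) = H(0.93) = 0.3659 bits

Distribution A (p=0.44) is closer to uniform (p=0.5), so it has higher entropy.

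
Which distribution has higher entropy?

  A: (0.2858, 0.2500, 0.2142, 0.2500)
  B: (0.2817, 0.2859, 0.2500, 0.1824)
A

Both distributions are close to uniform, making this a harder comparison.

H(A) = 1.9926 bits
H(B) = 1.9791 bits

The distribution closer to uniform has higher entropy.
Answer: A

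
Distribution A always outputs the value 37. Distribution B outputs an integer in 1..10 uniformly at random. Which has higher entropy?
B

A is deterministic, so H(A) = 0. B is uniform over 10 outcomes, so H(B) = log₂(10) = 3.322 bits. Any distribution with genuine randomness has higher entropy than a deterministic one.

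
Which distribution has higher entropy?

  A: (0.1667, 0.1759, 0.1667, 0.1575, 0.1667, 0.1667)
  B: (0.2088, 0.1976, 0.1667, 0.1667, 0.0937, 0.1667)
A

Both distributions are close to uniform, making this a harder comparison.

H(A) = 2.5842 bits
H(B) = 2.5465 bits

The distribution closer to uniform has higher entropy.
Answer: A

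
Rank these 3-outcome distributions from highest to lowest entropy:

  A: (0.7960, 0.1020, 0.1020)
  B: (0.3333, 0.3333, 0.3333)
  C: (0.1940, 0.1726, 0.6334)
B > C > A

Key insight: Entropy is maximized by uniform distributions and minimized by concentrated distributions.

- Uniform distributions have maximum entropy log₂(3) = 1.5850 bits
- The more "peaked" or concentrated a distribution, the lower its entropy

Entropies:
  H(A) = 0.9339 bits
  H(B) = 1.5850 bits
  H(C) = 1.3137 bits

Ranking: B > C > A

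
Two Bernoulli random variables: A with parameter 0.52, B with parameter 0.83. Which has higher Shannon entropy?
A

For binary distributions, entropy is maximized at p=0.5 and decreases as p moves toward 0 or 1.

H(A) = H(0.52) = 0.9988 bits
H(B) = H(0.83) = 0.6577 bits

Distribution A (p=0.52) is closer to uniform (p=0.5), so it has higher entropy.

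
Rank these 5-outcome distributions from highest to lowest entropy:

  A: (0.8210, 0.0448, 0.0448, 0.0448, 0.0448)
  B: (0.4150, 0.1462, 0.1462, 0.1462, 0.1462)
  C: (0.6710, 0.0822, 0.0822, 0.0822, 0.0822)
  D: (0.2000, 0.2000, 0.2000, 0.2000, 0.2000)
D > B > C > A

Key insight: Entropy is maximized by uniform distributions and minimized by concentrated distributions.

Entropies:
  H(A) = 1.0359 bits
  H(B) = 2.1491 bits
  H(C) = 1.5719 bits
  H(D) = 2.3219 bits

Ranking: D > B > C > A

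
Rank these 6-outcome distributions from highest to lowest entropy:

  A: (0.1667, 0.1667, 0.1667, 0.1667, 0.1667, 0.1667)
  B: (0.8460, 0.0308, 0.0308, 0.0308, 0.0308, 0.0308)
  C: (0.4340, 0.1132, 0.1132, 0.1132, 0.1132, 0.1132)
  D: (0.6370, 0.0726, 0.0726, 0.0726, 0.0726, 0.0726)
A > C > D > B

Key insight: Entropy is maximized by uniform distributions and minimized by concentrated distributions.

Entropies:
  H(A) = 2.5850 bits
  H(B) = 0.9773 bits
  H(C) = 2.3016 bits
  H(D) = 1.7880 bits

Ranking: A > C > D > B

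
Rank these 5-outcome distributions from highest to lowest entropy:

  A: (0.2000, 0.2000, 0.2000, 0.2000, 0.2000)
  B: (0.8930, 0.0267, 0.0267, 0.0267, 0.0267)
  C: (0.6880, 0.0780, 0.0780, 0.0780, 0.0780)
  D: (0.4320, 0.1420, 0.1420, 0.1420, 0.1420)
A > D > C > B

Key insight: Entropy is maximized by uniform distributions and minimized by concentrated distributions.

Entropies:
  H(A) = 2.3219 bits
  H(B) = 0.7048 bits
  H(C) = 1.5195 bits
  H(D) = 2.1226 bits

Ranking: A > D > C > B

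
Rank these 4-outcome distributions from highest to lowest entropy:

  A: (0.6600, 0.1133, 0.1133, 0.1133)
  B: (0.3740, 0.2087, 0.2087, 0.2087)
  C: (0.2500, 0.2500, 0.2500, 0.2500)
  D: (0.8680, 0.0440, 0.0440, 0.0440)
C > B > A > D

Key insight: Entropy is maximized by uniform distributions and minimized by concentrated distributions.

Entropies:
  H(A) = 1.4637 bits
  H(B) = 1.9459 bits
  H(C) = 2.0000 bits
  H(D) = 0.7721 bits

Ranking: C > B > A > D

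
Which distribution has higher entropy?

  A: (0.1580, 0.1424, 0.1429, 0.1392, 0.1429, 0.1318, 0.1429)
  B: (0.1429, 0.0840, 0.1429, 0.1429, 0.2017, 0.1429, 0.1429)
A

Both distributions are close to uniform, making this a harder comparison.

H(A) = 2.8055 bits
H(B) = 2.7713 bits

The distribution closer to uniform has higher entropy.
Answer: A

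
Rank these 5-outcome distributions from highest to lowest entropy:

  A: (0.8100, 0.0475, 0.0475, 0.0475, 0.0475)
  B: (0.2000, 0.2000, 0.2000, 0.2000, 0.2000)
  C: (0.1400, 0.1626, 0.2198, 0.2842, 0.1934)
B > C > A

Key insight: Entropy is maximized by uniform distributions and minimized by concentrated distributions.

- Uniform distributions have maximum entropy log₂(5) = 2.3219 bits
- The more "peaked" or concentrated a distribution, the lower its entropy

Entropies:
  H(A) = 1.0815 bits
  H(B) = 2.3219 bits
  H(C) = 2.2779 bits

Ranking: B > C > A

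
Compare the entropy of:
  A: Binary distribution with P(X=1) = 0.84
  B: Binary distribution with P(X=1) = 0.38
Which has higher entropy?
B

For binary distributions, entropy is maximized at p=0.5 and decreases as p moves toward 0 or 1.

H(A) = H(0.84) = 0.6343 bits
H(B) = H(0.38) = 0.9580 bits

Distribution B (p=0.38) is closer to uniform (p=0.5), so it has higher entropy.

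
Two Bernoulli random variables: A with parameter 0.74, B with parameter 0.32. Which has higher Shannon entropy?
B

For binary distributions, entropy is maximized at p=0.5 and decreases as p moves toward 0 or 1.

H(A) = H(0.74) = 0.8267 bits
H(B) = H(0.32) = 0.9044 bits

Distribution B (p=0.32) is closer to uniform (p=0.5), so it has higher entropy.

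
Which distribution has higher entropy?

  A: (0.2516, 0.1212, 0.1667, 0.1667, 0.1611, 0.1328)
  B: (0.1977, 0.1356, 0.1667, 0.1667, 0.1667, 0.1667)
B

Both distributions are close to uniform, making this a harder comparison.

H(A) = 2.5427 bits
H(B) = 2.5766 bits

The distribution closer to uniform has higher entropy.
Answer: B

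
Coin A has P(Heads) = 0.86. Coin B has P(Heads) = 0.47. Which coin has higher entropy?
B

For binary distributions, entropy is maximized at p=0.5 and decreases as p moves toward 0 or 1.

H(A) = H(0.86) = 0.5842 bits
H(B) = H(0.47) = 0.9974 bits

Distribution B (p=0.47) is closer to uniform (p=0.5), so it has higher entropy.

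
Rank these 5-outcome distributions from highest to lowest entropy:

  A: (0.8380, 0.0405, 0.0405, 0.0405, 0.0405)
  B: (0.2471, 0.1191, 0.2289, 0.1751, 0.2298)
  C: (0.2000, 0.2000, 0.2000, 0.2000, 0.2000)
C > B > A

Key insight: Entropy is maximized by uniform distributions and minimized by concentrated distributions.

- Uniform distributions have maximum entropy log₂(5) = 2.3219 bits
- The more "peaked" or concentrated a distribution, the lower its entropy

Entropies:
  H(A) = 0.9631 bits
  H(B) = 2.2786 bits
  H(C) = 2.3219 bits

Ranking: C > B > A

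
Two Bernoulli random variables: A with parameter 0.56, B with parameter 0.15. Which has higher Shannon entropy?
A

For binary distributions, entropy is maximized at p=0.5 and decreases as p moves toward 0 or 1.

H(A) = H(0.56) = 0.9896 bits
H(B) = H(0.15) = 0.6098 bits

Distribution A (p=0.56) is closer to uniform (p=0.5), so it has higher entropy.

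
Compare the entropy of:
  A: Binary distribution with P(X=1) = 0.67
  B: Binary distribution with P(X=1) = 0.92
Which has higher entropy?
A

For binary distributions, entropy is maximized at p=0.5 and decreases as p moves toward 0 or 1.

H(A) = H(0.67) = 0.9149 bits
H(B) = H(0.92) = 0.4022 bits

Distribution A (p=0.67) is closer to uniform (p=0.5), so it has higher entropy.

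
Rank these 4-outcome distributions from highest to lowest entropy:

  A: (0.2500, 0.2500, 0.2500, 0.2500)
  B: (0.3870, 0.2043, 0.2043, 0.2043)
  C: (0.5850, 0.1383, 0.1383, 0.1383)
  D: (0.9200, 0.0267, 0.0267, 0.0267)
A > B > C > D

Key insight: Entropy is maximized by uniform distributions and minimized by concentrated distributions.

Entropies:
  H(A) = 2.0000 bits
  H(B) = 1.9344 bits
  H(C) = 1.6368 bits
  H(D) = 0.5290 bits

Ranking: A > B > C > D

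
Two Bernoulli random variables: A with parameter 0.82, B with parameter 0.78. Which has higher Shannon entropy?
B

For binary distributions, entropy is maximized at p=0.5 and decreases as p moves toward 0 or 1.

H(A) = H(0.82) = 0.6801 bits
H(B) = H(0.78) = 0.7602 bits

Distribution B (p=0.78) is closer to uniform (p=0.5), so it has higher entropy.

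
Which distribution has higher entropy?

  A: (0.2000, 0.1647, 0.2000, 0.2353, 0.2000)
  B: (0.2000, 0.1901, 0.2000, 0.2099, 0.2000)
B

Both distributions are close to uniform, making this a harder comparison.

H(A) = 2.3129 bits
H(B) = 2.3212 bits

The distribution closer to uniform has higher entropy.
Answer: B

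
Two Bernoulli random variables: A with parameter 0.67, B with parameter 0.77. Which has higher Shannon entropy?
A

For binary distributions, entropy is maximized at p=0.5 and decreases as p moves toward 0 or 1.

H(A) = H(0.67) = 0.9149 bits
H(B) = H(0.77) = 0.7780 bits

Distribution A (p=0.67) is closer to uniform (p=0.5), so it has higher entropy.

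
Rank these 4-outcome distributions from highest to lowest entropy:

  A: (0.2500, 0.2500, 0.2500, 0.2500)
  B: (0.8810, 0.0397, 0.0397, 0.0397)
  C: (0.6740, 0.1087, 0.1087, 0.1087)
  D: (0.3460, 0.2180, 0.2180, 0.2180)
A > D > C > B

Key insight: Entropy is maximized by uniform distributions and minimized by concentrated distributions.

Entropies:
  H(A) = 2.0000 bits
  H(B) = 0.7151 bits
  H(C) = 1.4275 bits
  H(D) = 1.9670 bits

Ranking: A > D > C > B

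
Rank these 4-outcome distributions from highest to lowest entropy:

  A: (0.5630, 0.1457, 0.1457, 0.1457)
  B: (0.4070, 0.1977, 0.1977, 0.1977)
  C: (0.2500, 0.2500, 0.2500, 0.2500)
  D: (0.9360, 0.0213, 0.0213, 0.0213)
C > B > A > D

Key insight: Entropy is maximized by uniform distributions and minimized by concentrated distributions.

Entropies:
  H(A) = 1.6811 bits
  H(B) = 1.9148 bits
  H(C) = 2.0000 bits
  H(D) = 0.4446 bits

Ranking: C > B > A > D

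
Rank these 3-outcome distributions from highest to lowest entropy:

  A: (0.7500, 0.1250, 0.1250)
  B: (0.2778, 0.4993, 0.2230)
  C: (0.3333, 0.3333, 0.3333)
C > B > A

Key insight: Entropy is maximized by uniform distributions and minimized by concentrated distributions.

- Uniform distributions have maximum entropy log₂(3) = 1.5850 bits
- The more "peaked" or concentrated a distribution, the lower its entropy

Entropies:
  H(A) = 1.0613 bits
  H(B) = 1.4964 bits
  H(C) = 1.5850 bits

Ranking: C > B > A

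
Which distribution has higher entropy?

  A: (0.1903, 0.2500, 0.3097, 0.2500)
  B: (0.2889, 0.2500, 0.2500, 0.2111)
B

Both distributions are close to uniform, making this a harder comparison.

H(A) = 1.9792 bits
H(B) = 1.9912 bits

The distribution closer to uniform has higher entropy.
Answer: B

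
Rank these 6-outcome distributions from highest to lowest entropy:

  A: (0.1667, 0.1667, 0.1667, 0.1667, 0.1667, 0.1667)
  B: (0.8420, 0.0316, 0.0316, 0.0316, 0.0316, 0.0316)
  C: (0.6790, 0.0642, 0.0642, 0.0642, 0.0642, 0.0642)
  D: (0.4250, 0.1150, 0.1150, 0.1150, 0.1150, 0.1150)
A > D > C > B

Key insight: Entropy is maximized by uniform distributions and minimized by concentrated distributions.

Entropies:
  H(A) = 2.5850 bits
  H(B) = 0.9964 bits
  H(C) = 1.6508 bits
  H(D) = 2.3188 bits

Ranking: A > D > C > B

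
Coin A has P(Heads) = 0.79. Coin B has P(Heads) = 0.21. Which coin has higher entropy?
Equal

For binary distributions, entropy is maximized at p=0.5 and decreases as p moves toward 0 or 1.

H(A) = H(0.79) = 0.7415 bits
H(B) = H(0.21) = 0.7415 bits

Both distributions are equally far from uniform (|0.79-0.5| = |0.21-0.5|), so they have the same entropy.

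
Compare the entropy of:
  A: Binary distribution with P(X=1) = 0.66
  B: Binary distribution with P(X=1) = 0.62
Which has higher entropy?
B

For binary distributions, entropy is maximized at p=0.5 and decreases as p moves toward 0 or 1.

H(A) = H(0.66) = 0.9248 bits
H(B) = H(0.62) = 0.9580 bits

Distribution B (p=0.62) is closer to uniform (p=0.5), so it has higher entropy.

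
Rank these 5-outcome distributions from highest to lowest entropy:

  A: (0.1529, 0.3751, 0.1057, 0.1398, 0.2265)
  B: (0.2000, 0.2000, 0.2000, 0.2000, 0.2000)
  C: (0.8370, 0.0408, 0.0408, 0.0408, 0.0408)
B > A > C

Key insight: Entropy is maximized by uniform distributions and minimized by concentrated distributions.

- Uniform distributions have maximum entropy log₂(5) = 2.3219 bits
- The more "peaked" or concentrated a distribution, the lower its entropy

Entropies:
  H(A) = 2.1697 bits
  H(B) = 2.3219 bits
  H(C) = 0.9674 bits

Ranking: B > A > C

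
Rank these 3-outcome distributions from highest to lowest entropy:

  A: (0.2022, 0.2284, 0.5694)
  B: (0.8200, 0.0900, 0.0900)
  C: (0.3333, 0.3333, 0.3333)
C > A > B

Key insight: Entropy is maximized by uniform distributions and minimized by concentrated distributions.

- Uniform distributions have maximum entropy log₂(3) = 1.5850 bits
- The more "peaked" or concentrated a distribution, the lower its entropy

Entropies:
  H(A) = 1.4155 bits
  H(B) = 0.8601 bits
  H(C) = 1.5850 bits

Ranking: C > A > B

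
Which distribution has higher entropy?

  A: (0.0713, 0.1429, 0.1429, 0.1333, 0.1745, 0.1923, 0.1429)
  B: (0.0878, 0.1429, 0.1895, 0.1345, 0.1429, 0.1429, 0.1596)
B

Both distributions are close to uniform, making this a harder comparison.

H(A) = 2.7592 bits
H(B) = 2.7780 bits

The distribution closer to uniform has higher entropy.
Answer: B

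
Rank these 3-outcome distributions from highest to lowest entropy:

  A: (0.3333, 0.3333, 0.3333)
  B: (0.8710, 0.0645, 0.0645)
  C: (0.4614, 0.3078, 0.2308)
A > C > B

Key insight: Entropy is maximized by uniform distributions and minimized by concentrated distributions.

- Uniform distributions have maximum entropy log₂(3) = 1.5850 bits
- The more "peaked" or concentrated a distribution, the lower its entropy

Entropies:
  H(A) = 1.5850 bits
  H(B) = 0.6837 bits
  H(C) = 1.5263 bits

Ranking: A > C > B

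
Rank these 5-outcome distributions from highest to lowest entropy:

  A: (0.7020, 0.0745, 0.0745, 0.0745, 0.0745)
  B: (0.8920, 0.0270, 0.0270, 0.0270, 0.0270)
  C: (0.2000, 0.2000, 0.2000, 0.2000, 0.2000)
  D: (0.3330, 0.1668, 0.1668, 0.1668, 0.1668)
C > D > A > B

Key insight: Entropy is maximized by uniform distributions and minimized by concentrated distributions.

Entropies:
  H(A) = 1.4748 bits
  H(B) = 0.7099 bits
  H(C) = 2.3219 bits
  H(D) = 2.2520 bits

Ranking: C > D > A > B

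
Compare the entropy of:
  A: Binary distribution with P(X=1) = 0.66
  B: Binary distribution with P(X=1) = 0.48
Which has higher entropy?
B

For binary distributions, entropy is maximized at p=0.5 and decreases as p moves toward 0 or 1.

H(A) = H(0.66) = 0.9248 bits
H(B) = H(0.48) = 0.9988 bits

Distribution B (p=0.48) is closer to uniform (p=0.5), so it has higher entropy.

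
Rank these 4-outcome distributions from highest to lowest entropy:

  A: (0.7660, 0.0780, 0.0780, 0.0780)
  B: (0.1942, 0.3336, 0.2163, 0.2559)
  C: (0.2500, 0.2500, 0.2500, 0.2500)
C > B > A

Key insight: Entropy is maximized by uniform distributions and minimized by concentrated distributions.

- Uniform distributions have maximum entropy log₂(4) = 2.0000 bits
- The more "peaked" or concentrated a distribution, the lower its entropy

Entropies:
  H(A) = 1.1558 bits
  H(B) = 1.9685 bits
  H(C) = 2.0000 bits

Ranking: C > B > A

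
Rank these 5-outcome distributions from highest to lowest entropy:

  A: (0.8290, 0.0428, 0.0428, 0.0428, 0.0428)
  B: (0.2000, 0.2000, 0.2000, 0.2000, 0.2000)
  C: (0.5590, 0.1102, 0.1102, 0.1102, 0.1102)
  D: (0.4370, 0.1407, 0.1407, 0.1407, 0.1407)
B > D > C > A

Key insight: Entropy is maximized by uniform distributions and minimized by concentrated distributions.

Entropies:
  H(A) = 1.0020 bits
  H(B) = 2.3219 bits
  H(C) = 1.8719 bits
  H(D) = 2.1145 bits

Ranking: B > D > C > A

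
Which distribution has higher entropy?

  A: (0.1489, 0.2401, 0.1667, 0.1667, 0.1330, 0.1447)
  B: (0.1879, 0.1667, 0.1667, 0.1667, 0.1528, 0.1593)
B

Both distributions are close to uniform, making this a harder comparison.

H(A) = 2.5556 bits
H(B) = 2.5820 bits

The distribution closer to uniform has higher entropy.
Answer: B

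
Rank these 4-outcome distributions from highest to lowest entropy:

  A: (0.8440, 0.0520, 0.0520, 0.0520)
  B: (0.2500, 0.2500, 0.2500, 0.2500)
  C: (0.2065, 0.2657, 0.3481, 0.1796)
B > C > A

Key insight: Entropy is maximized by uniform distributions and minimized by concentrated distributions.

- Uniform distributions have maximum entropy log₂(4) = 2.0000 bits
- The more "peaked" or concentrated a distribution, the lower its entropy

Entropies:
  H(A) = 0.8719 bits
  H(B) = 2.0000 bits
  H(C) = 1.9529 bits

Ranking: B > C > A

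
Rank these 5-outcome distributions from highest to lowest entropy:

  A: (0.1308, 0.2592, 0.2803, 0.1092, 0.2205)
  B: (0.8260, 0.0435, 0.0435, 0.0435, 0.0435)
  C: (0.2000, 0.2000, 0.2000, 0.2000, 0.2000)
C > A > B

Key insight: Entropy is maximized by uniform distributions and minimized by concentrated distributions.

- Uniform distributions have maximum entropy log₂(5) = 2.3219 bits
- The more "peaked" or concentrated a distribution, the lower its entropy

Entropies:
  H(A) = 2.2329 bits
  H(B) = 1.0148 bits
  H(C) = 2.3219 bits

Ranking: C > A > B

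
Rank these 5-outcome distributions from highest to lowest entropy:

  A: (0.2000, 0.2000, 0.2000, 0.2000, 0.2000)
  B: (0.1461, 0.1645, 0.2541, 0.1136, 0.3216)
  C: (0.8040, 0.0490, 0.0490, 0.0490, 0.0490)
A > B > C

Key insight: Entropy is maximized by uniform distributions and minimized by concentrated distributions.

- Uniform distributions have maximum entropy log₂(5) = 2.3219 bits
- The more "peaked" or concentrated a distribution, the lower its entropy

Entropies:
  H(A) = 2.3219 bits
  H(B) = 2.2188 bits
  H(C) = 1.1059 bits

Ranking: A > B > C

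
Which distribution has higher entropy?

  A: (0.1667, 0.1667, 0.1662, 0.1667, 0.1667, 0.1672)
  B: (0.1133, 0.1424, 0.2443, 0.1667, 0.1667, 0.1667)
A

Both distributions are close to uniform, making this a harder comparison.

H(A) = 2.5850 bits
H(B) = 2.5456 bits

The distribution closer to uniform has higher entropy.
Answer: A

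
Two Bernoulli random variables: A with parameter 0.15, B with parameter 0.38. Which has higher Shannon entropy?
B

For binary distributions, entropy is maximized at p=0.5 and decreases as p moves toward 0 or 1.

H(A) = H(0.15) = 0.6098 bits
H(B) = H(0.38) = 0.9580 bits

Distribution B (p=0.38) is closer to uniform (p=0.5), so it has higher entropy.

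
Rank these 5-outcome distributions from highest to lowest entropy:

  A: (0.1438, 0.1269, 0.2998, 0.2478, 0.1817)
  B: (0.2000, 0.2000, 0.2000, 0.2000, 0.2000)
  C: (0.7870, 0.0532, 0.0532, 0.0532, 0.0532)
B > A > C

Key insight: Entropy is maximized by uniform distributions and minimized by concentrated distributions.

- Uniform distributions have maximum entropy log₂(5) = 2.3219 bits
- The more "peaked" or concentrated a distribution, the lower its entropy

Entropies:
  H(A) = 2.2471 bits
  H(B) = 2.3219 bits
  H(C) = 1.1732 bits

Ranking: B > A > C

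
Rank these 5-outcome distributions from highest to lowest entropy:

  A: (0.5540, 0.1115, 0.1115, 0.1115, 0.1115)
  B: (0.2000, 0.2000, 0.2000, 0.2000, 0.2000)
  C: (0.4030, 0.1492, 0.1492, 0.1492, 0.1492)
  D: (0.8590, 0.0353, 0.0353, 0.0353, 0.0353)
B > C > A > D

Key insight: Entropy is maximized by uniform distributions and minimized by concentrated distributions.

Entropies:
  H(A) = 1.8836 bits
  H(B) = 2.3219 bits
  H(C) = 2.1667 bits
  H(D) = 0.8689 bits

Ranking: B > C > A > D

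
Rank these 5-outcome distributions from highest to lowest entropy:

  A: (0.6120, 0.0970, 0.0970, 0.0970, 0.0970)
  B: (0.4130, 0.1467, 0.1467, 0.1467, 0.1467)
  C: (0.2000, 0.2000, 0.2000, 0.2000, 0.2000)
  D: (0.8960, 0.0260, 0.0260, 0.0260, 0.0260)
C > B > A > D

Key insight: Entropy is maximized by uniform distributions and minimized by concentrated distributions.

Entropies:
  H(A) = 1.7395 bits
  H(B) = 2.1520 bits
  H(C) = 2.3219 bits
  H(D) = 0.6895 bits

Ranking: C > B > A > D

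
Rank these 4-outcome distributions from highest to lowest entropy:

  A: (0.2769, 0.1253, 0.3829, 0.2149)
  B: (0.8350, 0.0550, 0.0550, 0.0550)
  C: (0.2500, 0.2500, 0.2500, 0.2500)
C > A > B

Key insight: Entropy is maximized by uniform distributions and minimized by concentrated distributions.

- Uniform distributions have maximum entropy log₂(4) = 2.0000 bits
- The more "peaked" or concentrated a distribution, the lower its entropy

Entropies:
  H(A) = 1.8954 bits
  H(B) = 0.9077 bits
  H(C) = 2.0000 bits

Ranking: C > A > B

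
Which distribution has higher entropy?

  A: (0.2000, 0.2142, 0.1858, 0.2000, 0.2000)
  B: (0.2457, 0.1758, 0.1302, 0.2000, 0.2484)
A

Both distributions are close to uniform, making this a harder comparison.

H(A) = 2.3205 bits
H(B) = 2.2848 bits

The distribution closer to uniform has higher entropy.
Answer: A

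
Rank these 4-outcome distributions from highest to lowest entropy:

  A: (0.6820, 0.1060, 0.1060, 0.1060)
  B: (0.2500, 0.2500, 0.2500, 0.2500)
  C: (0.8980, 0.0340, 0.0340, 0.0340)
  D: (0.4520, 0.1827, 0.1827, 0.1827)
B > D > A > C

Key insight: Entropy is maximized by uniform distributions and minimized by concentrated distributions.

Entropies:
  H(A) = 1.4062 bits
  H(B) = 2.0000 bits
  H(C) = 0.6370 bits
  H(D) = 1.8619 bits

Ranking: B > D > A > C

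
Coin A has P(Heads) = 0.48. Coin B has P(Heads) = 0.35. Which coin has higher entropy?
A

For binary distributions, entropy is maximized at p=0.5 and decreases as p moves toward 0 or 1.

H(A) = H(0.48) = 0.9988 bits
H(B) = H(0.35) = 0.9341 bits

Distribution A (p=0.48) is closer to uniform (p=0.5), so it has higher entropy.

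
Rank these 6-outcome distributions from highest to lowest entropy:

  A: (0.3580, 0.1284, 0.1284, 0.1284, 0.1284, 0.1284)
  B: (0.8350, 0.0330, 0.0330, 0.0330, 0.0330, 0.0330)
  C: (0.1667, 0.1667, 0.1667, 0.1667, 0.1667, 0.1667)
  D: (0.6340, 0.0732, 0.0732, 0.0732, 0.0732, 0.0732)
C > A > D > B

Key insight: Entropy is maximized by uniform distributions and minimized by concentrated distributions.

Entropies:
  H(A) = 2.4317 bits
  H(B) = 1.0293 bits
  H(C) = 2.5850 bits
  H(D) = 1.7974 bits

Ranking: C > A > D > B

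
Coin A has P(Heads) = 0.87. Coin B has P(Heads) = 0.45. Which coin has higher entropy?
B

For binary distributions, entropy is maximized at p=0.5 and decreases as p moves toward 0 or 1.

H(A) = H(0.87) = 0.5574 bits
H(B) = H(0.45) = 0.9928 bits

Distribution B (p=0.45) is closer to uniform (p=0.5), so it has higher entropy.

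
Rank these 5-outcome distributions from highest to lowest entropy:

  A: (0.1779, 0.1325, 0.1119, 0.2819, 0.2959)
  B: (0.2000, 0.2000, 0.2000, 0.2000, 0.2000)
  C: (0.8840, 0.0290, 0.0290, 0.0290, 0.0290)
B > A > C

Key insight: Entropy is maximized by uniform distributions and minimized by concentrated distributions.

- Uniform distributions have maximum entropy log₂(5) = 2.3219 bits
- The more "peaked" or concentrated a distribution, the lower its entropy

Entropies:
  H(A) = 2.2178 bits
  H(B) = 2.3219 bits
  H(C) = 0.7498 bits

Ranking: B > A > C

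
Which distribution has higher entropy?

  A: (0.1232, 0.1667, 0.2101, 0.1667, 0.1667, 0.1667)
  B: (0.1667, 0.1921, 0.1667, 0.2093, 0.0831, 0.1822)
A

Both distributions are close to uniform, making this a harder comparison.

H(A) = 2.5685 bits
H(B) = 2.5369 bits

The distribution closer to uniform has higher entropy.
Answer: A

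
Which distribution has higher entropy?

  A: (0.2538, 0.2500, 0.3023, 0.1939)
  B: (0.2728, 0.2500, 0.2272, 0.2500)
B

Both distributions are close to uniform, making this a harder comparison.

H(A) = 1.9827 bits
H(B) = 1.9970 bits

The distribution closer to uniform has higher entropy.
Answer: B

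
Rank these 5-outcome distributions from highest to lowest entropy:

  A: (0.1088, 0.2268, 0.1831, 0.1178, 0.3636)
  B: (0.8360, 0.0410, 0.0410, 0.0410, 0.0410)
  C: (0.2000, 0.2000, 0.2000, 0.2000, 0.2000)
C > A > B

Key insight: Entropy is maximized by uniform distributions and minimized by concentrated distributions.

- Uniform distributions have maximum entropy log₂(5) = 2.3219 bits
- The more "peaked" or concentrated a distribution, the lower its entropy

Entropies:
  H(A) = 2.1762 bits
  H(B) = 0.9718 bits
  H(C) = 2.3219 bits

Ranking: C > A > B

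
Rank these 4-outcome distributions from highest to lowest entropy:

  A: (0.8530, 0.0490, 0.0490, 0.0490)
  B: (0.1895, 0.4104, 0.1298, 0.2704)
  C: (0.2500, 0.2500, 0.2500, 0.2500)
C > B > A

Key insight: Entropy is maximized by uniform distributions and minimized by concentrated distributions.

- Uniform distributions have maximum entropy log₂(4) = 2.0000 bits
- The more "peaked" or concentrated a distribution, the lower its entropy

Entropies:
  H(A) = 0.8353 bits
  H(B) = 1.8746 bits
  H(C) = 2.0000 bits

Ranking: C > B > A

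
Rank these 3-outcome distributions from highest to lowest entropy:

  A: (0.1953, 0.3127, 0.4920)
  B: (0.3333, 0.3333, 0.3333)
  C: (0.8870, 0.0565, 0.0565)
B > A > C

Key insight: Entropy is maximized by uniform distributions and minimized by concentrated distributions.

- Uniform distributions have maximum entropy log₂(3) = 1.5850 bits
- The more "peaked" or concentrated a distribution, the lower its entropy

Entropies:
  H(A) = 1.4881 bits
  H(B) = 1.5850 bits
  H(C) = 0.6219 bits

Ranking: B > A > C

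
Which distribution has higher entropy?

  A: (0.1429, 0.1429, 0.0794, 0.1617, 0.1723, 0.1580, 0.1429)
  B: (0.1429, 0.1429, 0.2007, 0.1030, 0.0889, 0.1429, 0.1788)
A

Both distributions are close to uniform, making this a harder comparison.

H(A) = 2.7761 bits
H(B) = 2.7604 bits

The distribution closer to uniform has higher entropy.
Answer: A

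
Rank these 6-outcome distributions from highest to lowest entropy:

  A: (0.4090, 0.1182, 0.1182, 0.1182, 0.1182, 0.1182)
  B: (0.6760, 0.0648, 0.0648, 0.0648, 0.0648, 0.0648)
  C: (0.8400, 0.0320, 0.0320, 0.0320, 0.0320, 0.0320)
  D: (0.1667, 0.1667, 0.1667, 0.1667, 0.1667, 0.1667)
D > A > B > C

Key insight: Entropy is maximized by uniform distributions and minimized by concentrated distributions.

Entropies:
  H(A) = 2.3482 bits
  H(B) = 1.6610 bits
  H(C) = 1.0058 bits
  H(D) = 2.5850 bits

Ranking: D > A > B > C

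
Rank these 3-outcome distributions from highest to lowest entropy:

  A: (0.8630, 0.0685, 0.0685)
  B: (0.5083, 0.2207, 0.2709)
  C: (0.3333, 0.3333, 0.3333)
C > B > A

Key insight: Entropy is maximized by uniform distributions and minimized by concentrated distributions.

- Uniform distributions have maximum entropy log₂(3) = 1.5850 bits
- The more "peaked" or concentrated a distribution, the lower its entropy

Entropies:
  H(A) = 0.7133 bits
  H(B) = 1.4878 bits
  H(C) = 1.5850 bits

Ranking: C > B > A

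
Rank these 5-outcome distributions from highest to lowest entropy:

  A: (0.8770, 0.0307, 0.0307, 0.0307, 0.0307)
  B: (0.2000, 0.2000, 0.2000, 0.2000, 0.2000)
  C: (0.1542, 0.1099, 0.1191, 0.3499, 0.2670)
B > C > A

Key insight: Entropy is maximized by uniform distributions and minimized by concentrated distributions.

- Uniform distributions have maximum entropy log₂(5) = 2.3219 bits
- The more "peaked" or concentrated a distribution, the lower its entropy

Entropies:
  H(A) = 0.7839 bits
  H(B) = 2.3219 bits
  H(C) = 2.1702 bits

Ranking: B > C > A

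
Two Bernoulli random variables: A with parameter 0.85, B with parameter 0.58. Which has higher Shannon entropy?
B

For binary distributions, entropy is maximized at p=0.5 and decreases as p moves toward 0 or 1.

H(A) = H(0.85) = 0.6098 bits
H(B) = H(0.58) = 0.9815 bits

Distribution B (p=0.58) is closer to uniform (p=0.5), so it has higher entropy.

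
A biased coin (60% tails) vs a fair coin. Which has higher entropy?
Fair coin

The fair coin is uniform (p=0.5), maximizing binary entropy at 1 bit. The biased coin has H(0.60) ≈ 0.971 bits — its outcome is more predictable, so its entropy is lower.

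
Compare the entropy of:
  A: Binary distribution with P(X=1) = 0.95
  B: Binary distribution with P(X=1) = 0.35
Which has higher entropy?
B

For binary distributions, entropy is maximized at p=0.5 and decreases as p moves toward 0 or 1.

H(A) = H(0.95) = 0.2864 bits
H(B) = H(0.35) = 0.9341 bits

Distribution B (p=0.35) is closer to uniform (p=0.5), so it has higher entropy.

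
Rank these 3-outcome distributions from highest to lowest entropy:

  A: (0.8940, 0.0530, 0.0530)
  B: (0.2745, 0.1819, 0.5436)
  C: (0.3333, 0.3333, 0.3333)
C > B > A

Key insight: Entropy is maximized by uniform distributions and minimized by concentrated distributions.

- Uniform distributions have maximum entropy log₂(3) = 1.5850 bits
- The more "peaked" or concentrated a distribution, the lower its entropy

Entropies:
  H(A) = 0.5937 bits
  H(B) = 1.4372 bits
  H(C) = 1.5850 bits

Ranking: C > B > A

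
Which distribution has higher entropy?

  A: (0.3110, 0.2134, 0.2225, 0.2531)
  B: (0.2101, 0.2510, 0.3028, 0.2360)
B

Both distributions are close to uniform, making this a harder comparison.

H(A) = 1.9837 bits
H(B) = 1.9870 bits

The distribution closer to uniform has higher entropy.
Answer: B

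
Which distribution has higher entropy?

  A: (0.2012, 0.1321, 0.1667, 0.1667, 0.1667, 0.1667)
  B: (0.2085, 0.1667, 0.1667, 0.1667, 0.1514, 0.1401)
A

Both distributions are close to uniform, making this a harder comparison.

H(A) = 2.5745 bits
H(B) = 2.5737 bits

The distribution closer to uniform has higher entropy.
Answer: A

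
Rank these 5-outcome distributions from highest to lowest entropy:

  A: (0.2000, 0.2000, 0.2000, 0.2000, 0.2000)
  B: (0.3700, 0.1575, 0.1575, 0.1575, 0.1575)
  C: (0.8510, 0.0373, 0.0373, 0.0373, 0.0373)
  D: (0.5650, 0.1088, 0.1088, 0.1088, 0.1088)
A > B > D > C

Key insight: Entropy is maximized by uniform distributions and minimized by concentrated distributions.

Entropies:
  H(A) = 2.3219 bits
  H(B) = 2.2107 bits
  H(C) = 0.9053 bits
  H(D) = 1.8578 bits

Ranking: A > B > D > C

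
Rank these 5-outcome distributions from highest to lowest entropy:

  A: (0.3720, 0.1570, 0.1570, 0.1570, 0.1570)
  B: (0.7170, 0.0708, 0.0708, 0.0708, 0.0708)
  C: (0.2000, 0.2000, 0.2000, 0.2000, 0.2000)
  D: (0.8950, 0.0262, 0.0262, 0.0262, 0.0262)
C > A > B > D

Key insight: Entropy is maximized by uniform distributions and minimized by concentrated distributions.

Entropies:
  H(A) = 2.2082 bits
  H(B) = 1.4255 bits
  H(C) = 2.3219 bits
  H(D) = 0.6946 bits

Ranking: C > A > B > D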